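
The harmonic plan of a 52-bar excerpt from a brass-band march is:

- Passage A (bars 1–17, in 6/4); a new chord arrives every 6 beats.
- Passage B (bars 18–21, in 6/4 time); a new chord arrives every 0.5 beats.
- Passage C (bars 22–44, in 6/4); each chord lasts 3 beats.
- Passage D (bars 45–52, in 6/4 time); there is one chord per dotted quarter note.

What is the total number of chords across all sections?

A: 17 bars × 6 beats = 102 beats; 6 beats/chord → 17 chords.
B: 4 bars × 6 beats = 24 beats; 0.5 beats/chord → 48 chords.
C: 23 bars × 6 beats = 138 beats; 3 beats/chord → 46 chords.
D: 8 bars × 6 beats = 48 beats; 1.5 beats/chord → 32 chords.
Total: 17 + 48 + 46 + 32 = 143.

143 chords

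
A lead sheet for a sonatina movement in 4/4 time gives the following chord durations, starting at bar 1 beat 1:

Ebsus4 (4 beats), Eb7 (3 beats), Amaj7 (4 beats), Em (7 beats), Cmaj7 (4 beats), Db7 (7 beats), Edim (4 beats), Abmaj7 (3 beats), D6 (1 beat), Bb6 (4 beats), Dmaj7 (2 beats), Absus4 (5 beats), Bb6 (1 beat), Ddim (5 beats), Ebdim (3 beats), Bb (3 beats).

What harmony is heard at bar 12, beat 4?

Beat 4 of bar 12 is beat (12−1)×4 + 4 = 48 overall.
Running totals: Ebsus4 ends at 4, Eb7 ends at 7, Amaj7 ends at 11, Em ends at 18, Cmaj7 ends at 22, Db7 ends at 29, Edim ends at 33, Abmaj7 ends at 36, D6 ends at 37, Bb6 ends at 41, Dmaj7 ends at 43, Absus4 ends at 48.
Beat 48 falls within Absus4.

Absus4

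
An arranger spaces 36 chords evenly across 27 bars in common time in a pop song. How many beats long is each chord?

3 beats

27 bars × 4 beats/bar = 108 beats total.
108 beats ÷ 36 chords = 3 beats per chord.
(That is a dotted half note.)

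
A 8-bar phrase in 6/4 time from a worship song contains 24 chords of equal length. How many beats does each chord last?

8 bars × 6 beats/bar = 48 beats total.
48 beats ÷ 24 chords = 2 beats per chord.
(That is a half note.)

2 beats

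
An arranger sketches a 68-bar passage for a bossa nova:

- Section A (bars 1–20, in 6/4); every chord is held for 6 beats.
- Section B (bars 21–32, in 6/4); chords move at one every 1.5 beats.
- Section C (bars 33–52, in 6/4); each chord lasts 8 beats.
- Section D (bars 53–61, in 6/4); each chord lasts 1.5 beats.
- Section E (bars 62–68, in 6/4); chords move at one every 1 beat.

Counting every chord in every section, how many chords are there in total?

A has 120 beats and chords last 6 each, so 20 chords.
B has 72 beats and chords last 1.5 each, so 48 chords.
C has 120 beats and chords last 8 each, so 15 chords.
D has 54 beats and chords last 1.5 each, so 36 chords.
E has 42 beats and chords last 1 each, so 42 chords.
Total: 20 + 48 + 15 + 36 + 42 = 161.

161 chords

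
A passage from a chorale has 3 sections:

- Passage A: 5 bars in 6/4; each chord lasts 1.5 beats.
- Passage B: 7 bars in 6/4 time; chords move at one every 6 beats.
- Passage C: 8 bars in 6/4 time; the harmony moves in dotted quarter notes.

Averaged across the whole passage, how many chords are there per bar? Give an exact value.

2.95 chords per bar

A: 5 bars of 6 beats is 30 beats; at 1.5 beats each that's 20 chords.
B: 7 bars of 6 beats is 42 beats; at 6 beats each that's 7 chords.
C: 8 bars of 6 beats is 48 beats; at 1.5 beats each that's 32 chords.
Overall: 59 chords over 20 bars → 59/20 = 2.95 chords per bar.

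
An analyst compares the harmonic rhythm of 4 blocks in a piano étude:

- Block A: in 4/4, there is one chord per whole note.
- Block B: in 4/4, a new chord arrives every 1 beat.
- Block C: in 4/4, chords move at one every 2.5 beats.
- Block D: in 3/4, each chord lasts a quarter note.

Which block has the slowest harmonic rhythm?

Block A

A: 4 beats/bar ÷ 4 beats/chord = 1 chord/bar.
B: 4 beats/bar ÷ 1 beat/chord = 4 chords/bar.
C: 4 beats/bar ÷ 2.5 beats/chord = 1.6 chords/bar.
D: 3 beats/bar ÷ 1 beat/chord = 3 chords/bar.
Slowest is A at 1 chords/bar.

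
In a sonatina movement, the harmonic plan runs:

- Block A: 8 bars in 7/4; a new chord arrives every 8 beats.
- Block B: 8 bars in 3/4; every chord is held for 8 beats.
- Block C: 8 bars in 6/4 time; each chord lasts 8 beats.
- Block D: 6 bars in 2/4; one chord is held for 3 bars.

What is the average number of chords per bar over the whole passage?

0.6 chords per bar

A: 8 bars of 7 beats is 56 beats; at 8 beats each that's 7 chords.
B: 8 bars of 3 beats is 24 beats; at 8 beats each that's 3 chords.
C: 8 bars of 6 beats is 48 beats; at 8 beats each that's 6 chords.
D: 6 bars of 2 beats is 12 beats; at 6 beats each that's 2 chords.
Overall: 18 chords over 30 bars → 18/30 = 0.6 chords per bar.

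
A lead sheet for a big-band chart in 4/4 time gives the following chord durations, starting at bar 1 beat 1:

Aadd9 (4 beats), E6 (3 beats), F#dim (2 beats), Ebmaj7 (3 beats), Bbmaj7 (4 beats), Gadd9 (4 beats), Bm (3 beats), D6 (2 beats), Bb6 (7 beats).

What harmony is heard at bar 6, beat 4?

Beat 4 of bar 6 is beat (6−1)×4 + 4 = 24 overall.
Running totals: Aadd9 ends at 4, E6 ends at 7, F#dim ends at 9, Ebmaj7 ends at 12, Bbmaj7 ends at 16, Gadd9 ends at 20, Bm ends at 23, D6 ends at 25.
Beat 24 falls within D6.

D6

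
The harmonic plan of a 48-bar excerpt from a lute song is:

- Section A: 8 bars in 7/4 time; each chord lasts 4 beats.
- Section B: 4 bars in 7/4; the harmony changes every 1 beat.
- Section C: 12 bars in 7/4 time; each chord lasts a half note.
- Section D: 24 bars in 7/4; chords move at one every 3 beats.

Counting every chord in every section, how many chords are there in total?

A: 8·7 = 56 beats, 56/4 = 14 chords.
B: 4·7 = 28 beats, 28/1 = 28 chords.
C: 12·7 = 84 beats, 84/2 = 42 chords.
D: 24·7 = 168 beats, 168/3 = 56 chords.
Total: 14 + 28 + 42 + 56 = 140.

140 chords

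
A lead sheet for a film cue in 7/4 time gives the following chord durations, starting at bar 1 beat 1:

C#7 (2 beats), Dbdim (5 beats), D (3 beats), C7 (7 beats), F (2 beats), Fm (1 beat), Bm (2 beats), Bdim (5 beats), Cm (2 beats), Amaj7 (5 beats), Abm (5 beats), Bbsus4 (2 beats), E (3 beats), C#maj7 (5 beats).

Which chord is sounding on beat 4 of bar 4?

Bdim

Beat 4 of bar 4 is beat (4−1)×7 + 4 = 25 overall.
Running totals: C#7 ends at 2, Dbdim ends at 7, D ends at 10, C7 ends at 17, F ends at 19, Fm ends at 20, Bm ends at 22, Bdim ends at 27.
Beat 25 falls within Bdim.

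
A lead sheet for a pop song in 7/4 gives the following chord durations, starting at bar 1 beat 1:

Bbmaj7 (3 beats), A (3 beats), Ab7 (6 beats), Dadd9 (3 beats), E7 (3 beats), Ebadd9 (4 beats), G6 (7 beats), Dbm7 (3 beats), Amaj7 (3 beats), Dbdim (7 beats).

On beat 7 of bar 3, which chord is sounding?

Beat 7 of bar 3 is beat (3−1)×7 + 7 = 21 overall.
Running totals: Bbmaj7 ends at 3, A ends at 6, Ab7 ends at 12, Dadd9 ends at 15, E7 ends at 18, Ebadd9 ends at 22.
Beat 21 falls within Ebadd9.

Ebadd9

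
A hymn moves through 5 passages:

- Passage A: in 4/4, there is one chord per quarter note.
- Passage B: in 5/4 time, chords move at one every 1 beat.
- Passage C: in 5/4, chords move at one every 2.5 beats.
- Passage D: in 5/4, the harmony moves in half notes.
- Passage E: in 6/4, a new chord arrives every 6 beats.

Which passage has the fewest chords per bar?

A: 4 beats/bar ÷ 1 beat/chord = 4 chords/bar.
B: 5 beats/bar ÷ 1 beat/chord = 5 chords/bar.
C: 5 beats/bar ÷ 2.5 beats/chord = 2 chords/bar.
D: 5 beats/bar ÷ 2 beats/chord = 2.5 chords/bar.
E: 6 beats/bar ÷ 6 beats/chord = 1 chord/bar.
Slowest is E at 1 chords/bar.

Passage E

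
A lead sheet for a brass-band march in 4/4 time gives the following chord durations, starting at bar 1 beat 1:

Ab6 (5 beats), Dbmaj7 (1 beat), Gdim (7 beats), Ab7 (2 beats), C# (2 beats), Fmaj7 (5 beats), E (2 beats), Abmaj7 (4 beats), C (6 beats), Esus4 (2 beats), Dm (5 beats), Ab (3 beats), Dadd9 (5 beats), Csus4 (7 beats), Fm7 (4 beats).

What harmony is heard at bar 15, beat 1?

Fm7

Beat 1 of bar 15 is beat (15−1)×4 + 1 = 57 overall.
Running totals: Ab6 ends at 5, Dbmaj7 ends at 6, Gdim ends at 13, Ab7 ends at 15, C# ends at 17, Fmaj7 ends at 22, E ends at 24, Abmaj7 ends at 28, C ends at 34, Esus4 ends at 36, Dm ends at 41, Ab ends at 44, Dadd9 ends at 49, Csus4 ends at 56, Fm7 ends at 60.
Beat 57 falls within Fm7.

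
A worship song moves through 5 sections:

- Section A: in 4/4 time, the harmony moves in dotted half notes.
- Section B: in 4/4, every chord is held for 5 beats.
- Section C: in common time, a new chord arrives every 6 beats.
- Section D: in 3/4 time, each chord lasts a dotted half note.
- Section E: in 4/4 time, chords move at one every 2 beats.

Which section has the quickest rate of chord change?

Section E

A: each chord is 3 beats in 4/4, so 4/3 per bar.
B: each chord is 5 beats in 4/4, so 0.8 per bar.
C: each chord is 6 beats in 4/4, so 2/3 per bar.
D: each chord is 3 beats in 3/4, so 1 per bar.
E: each chord is 2 beats in 4/4, so 2 per bar.
Fastest is E at 2 chords/bar.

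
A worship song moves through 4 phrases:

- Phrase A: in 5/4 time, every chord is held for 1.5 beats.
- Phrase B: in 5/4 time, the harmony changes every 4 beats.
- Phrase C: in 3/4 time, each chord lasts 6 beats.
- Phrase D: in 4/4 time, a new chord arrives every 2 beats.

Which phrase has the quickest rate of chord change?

Phrase A

A: each chord is 1.5 beats in 5/4, so 10/3 per bar.
B: each chord is 4 beats in 5/4, so 1.25 per bar.
C: each chord is 6 beats in 3/4, so 0.5 per bar.
D: each chord is 2 beats in 4/4, so 2 per bar.
Fastest is A at 10/3 chords/bar.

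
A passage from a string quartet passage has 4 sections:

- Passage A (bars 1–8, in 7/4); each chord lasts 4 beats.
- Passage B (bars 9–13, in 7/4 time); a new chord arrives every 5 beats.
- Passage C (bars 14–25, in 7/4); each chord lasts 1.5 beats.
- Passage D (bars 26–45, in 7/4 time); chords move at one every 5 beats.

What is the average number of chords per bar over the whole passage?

7/3 chords per bar

A: 8 × 7 = 56 beats ÷ 4 = 14 chords.
B: 5 × 7 = 35 beats ÷ 5 = 7 chords.
C: 12 × 7 = 84 beats ÷ 1.5 = 56 chords.
D: 20 × 7 = 140 beats ÷ 5 = 28 chords.
Overall: 105 chords over 45 bars → 105/45 = 7/3 chords per bar.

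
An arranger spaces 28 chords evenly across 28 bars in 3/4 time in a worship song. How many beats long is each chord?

28 bars × 3 beats/bar = 84 beats total.
84 beats ÷ 28 chords = 3 beats per chord.
(That is a dotted half note.)

3 beats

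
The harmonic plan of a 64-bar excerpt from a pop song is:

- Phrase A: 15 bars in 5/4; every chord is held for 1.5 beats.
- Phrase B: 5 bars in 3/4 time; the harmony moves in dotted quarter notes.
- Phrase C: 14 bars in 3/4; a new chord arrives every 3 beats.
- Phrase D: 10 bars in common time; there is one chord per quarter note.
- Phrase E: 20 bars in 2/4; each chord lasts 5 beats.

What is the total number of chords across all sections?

A: 15 bars × 5 beats = 75 beats; 1.5 beats/chord → 50 chords.
B: 5 bars × 3 beats = 15 beats; 1.5 beats/chord → 10 chords.
C: 14 bars × 3 beats = 42 beats; 3 beats/chord → 14 chords.
D: 10 bars × 4 beats = 40 beats; 1 beat/chord → 40 chords.
E: 20 bars × 2 beats = 40 beats; 5 beats/chord → 8 chords.
Total: 50 + 10 + 14 + 40 + 8 = 122.

122 chords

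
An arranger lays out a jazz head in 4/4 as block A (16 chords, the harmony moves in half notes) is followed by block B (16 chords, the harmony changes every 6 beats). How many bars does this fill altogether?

A: 16 × 2 = 32 beats = 8 bars.
B: 16 × 6 = 96 beats = 24 bars.
Total: 8 + 24 = 32 bars.

32 bars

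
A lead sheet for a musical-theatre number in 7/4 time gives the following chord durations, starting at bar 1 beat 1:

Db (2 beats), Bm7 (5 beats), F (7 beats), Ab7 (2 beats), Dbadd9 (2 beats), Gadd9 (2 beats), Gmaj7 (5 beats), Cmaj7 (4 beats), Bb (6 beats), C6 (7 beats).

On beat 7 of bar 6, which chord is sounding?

Beat 7 of bar 6 is beat (6−1)×7 + 7 = 42 overall.
Running totals: Db ends at 2, Bm7 ends at 7, F ends at 14, Ab7 ends at 16, Dbadd9 ends at 18, Gadd9 ends at 20, Gmaj7 ends at 25, Cmaj7 ends at 29, Bb ends at 35, C6 ends at 42.
Beat 42 falls within C6.

C6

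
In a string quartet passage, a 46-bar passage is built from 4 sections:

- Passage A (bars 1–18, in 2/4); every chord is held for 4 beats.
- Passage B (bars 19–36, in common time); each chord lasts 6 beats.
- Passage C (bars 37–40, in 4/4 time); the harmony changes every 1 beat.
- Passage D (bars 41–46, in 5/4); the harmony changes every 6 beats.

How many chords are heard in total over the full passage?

A: 18 bars × 2 beats = 36 beats; 4 beats/chord → 9 chords.
B: 18 bars × 4 beats = 72 beats; 6 beats/chord → 12 chords.
C: 4 bars × 4 beats = 16 beats; 1 beat/chord → 16 chords.
D: 6 bars × 5 beats = 30 beats; 6 beats/chord → 5 chords.
Total: 9 + 12 + 16 + 5 = 42.

42 chords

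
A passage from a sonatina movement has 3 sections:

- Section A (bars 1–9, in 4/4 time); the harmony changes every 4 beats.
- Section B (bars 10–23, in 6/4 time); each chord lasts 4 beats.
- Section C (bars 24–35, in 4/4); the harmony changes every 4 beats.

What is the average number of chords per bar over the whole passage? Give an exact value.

1.2 chords per bar

A: 9 bars of 4 beats is 36 beats; at 4 beats each that's 9 chords.
B: 14 bars of 6 beats is 84 beats; at 4 beats each that's 21 chords.
C: 12 bars of 4 beats is 48 beats; at 4 beats each that's 12 chords.
Overall: 42 chords over 35 bars → 42/35 = 1.2 chords per bar.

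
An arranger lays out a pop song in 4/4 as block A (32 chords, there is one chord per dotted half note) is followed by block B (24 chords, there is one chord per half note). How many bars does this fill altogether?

36 bars

A: 32 × 3 = 96 beats = 24 bars.
B: 24 × 2 = 48 beats = 12 bars.
Total: 24 + 12 = 36 bars.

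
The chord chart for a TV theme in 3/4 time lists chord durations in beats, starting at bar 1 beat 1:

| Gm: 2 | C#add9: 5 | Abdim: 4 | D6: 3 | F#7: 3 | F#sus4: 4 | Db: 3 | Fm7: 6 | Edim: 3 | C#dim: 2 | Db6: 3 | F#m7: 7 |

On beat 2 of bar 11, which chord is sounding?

Beat 2 of bar 11 is beat (11−1)×3 + 2 = 32 overall.
Running totals: Gm ends at 2, C#add9 ends at 7, Abdim ends at 11, D6 ends at 14, F#7 ends at 17, F#sus4 ends at 21, Db ends at 24, Fm7 ends at 30, Edim ends at 33.
Beat 32 falls within Edim.

Edim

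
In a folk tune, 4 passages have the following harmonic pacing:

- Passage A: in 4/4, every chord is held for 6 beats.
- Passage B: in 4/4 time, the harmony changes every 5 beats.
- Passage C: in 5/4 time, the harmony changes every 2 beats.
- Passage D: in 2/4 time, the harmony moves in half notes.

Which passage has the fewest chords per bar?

A: 4/6 = 2/3 chords/bar.
B: 4/5 = 0.8 chords/bar.
C: 5/2 = 2.5 chords/bar.
D: 2/2 = 1 chord/bar.
Slowest is A at 2/3 chords/bar.

Passage A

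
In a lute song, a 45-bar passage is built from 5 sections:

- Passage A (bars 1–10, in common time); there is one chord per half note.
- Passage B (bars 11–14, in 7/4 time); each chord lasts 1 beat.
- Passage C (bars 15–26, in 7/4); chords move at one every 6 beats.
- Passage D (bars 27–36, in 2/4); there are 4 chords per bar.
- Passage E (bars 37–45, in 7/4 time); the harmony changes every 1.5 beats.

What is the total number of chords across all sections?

A has 40 beats and chords last 2 each, so 20 chords.
B has 28 beats and chords last 1 each, so 28 chords.
C has 84 beats and chords last 6 each, so 14 chords.
D has 20 beats and chords last 0.5 each, so 40 chords.
E has 63 beats and chords last 1.5 each, so 42 chords.
Total: 20 + 28 + 14 + 40 + 42 = 144.

144 chords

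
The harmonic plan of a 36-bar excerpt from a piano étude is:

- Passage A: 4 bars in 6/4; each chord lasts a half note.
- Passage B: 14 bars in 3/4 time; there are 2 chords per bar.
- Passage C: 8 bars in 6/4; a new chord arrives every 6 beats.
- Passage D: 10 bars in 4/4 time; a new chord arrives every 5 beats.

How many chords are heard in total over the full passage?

A: 4 bars × 6 beats = 24 beats; 2 beats/chord → 12 chords.
B: 14 bars × 3 beats = 42 beats; 1.5 beats/chord → 28 chords.
C: 8 bars × 6 beats = 48 beats; 6 beats/chord → 8 chords.
D: 10 bars × 4 beats = 40 beats; 5 beats/chord → 8 chords.
Total: 12 + 28 + 8 + 8 = 56.

56 chords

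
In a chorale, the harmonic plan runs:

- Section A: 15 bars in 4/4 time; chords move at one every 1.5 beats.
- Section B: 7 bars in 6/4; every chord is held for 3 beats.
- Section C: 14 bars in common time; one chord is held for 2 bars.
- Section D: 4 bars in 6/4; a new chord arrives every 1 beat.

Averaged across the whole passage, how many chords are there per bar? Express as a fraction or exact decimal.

2.125 chords per bar

A: 15 × 4 = 60 beats ÷ 1.5 = 40 chords.
B: 7 × 6 = 42 beats ÷ 3 = 14 chords.
C: 14 × 4 = 56 beats ÷ 8 = 7 chords.
D: 4 × 6 = 24 beats ÷ 1 = 24 chords.
Overall: 85 chords over 40 bars → 85/40 = 2.125 chords per bar.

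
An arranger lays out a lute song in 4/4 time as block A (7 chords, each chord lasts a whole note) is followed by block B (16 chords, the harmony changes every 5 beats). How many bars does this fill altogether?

27 bars

A: 7 × 4 = 28 beats = 7 bars.
B: 16 × 5 = 80 beats = 20 bars.
Total: 7 + 20 = 27 bars.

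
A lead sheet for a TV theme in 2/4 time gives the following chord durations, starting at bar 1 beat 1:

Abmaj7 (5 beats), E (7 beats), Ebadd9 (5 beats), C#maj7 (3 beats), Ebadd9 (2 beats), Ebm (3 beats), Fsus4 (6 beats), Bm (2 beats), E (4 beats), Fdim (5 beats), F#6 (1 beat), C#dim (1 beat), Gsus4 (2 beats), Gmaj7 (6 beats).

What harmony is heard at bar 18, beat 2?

Beat 2 of bar 18 is beat (18−1)×2 + 2 = 36 overall.
Running totals: Abmaj7 ends at 5, E ends at 12, Ebadd9 ends at 17, C#maj7 ends at 20, Ebadd9 ends at 22, Ebm ends at 25, Fsus4 ends at 31, Bm ends at 33, E ends at 37.
Beat 36 falls within E.

E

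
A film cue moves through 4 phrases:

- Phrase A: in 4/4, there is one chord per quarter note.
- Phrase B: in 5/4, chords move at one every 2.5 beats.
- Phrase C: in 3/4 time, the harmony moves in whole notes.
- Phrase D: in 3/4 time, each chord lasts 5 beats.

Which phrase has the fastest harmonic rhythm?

A: 4/1 = 4 chords/bar.
B: 5/2.5 = 2 chords/bar.
C: 3/4 = 0.75 chords/bar.
D: 3/5 = 0.6 chords/bar.
Fastest is A at 4 chords/bar.

Phrase A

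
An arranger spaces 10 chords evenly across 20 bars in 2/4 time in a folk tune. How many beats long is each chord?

20 bars × 2 beats/bar = 40 beats total.
40 beats ÷ 10 chords = 4 beats per chord.
(That is a whole note.)

4 beats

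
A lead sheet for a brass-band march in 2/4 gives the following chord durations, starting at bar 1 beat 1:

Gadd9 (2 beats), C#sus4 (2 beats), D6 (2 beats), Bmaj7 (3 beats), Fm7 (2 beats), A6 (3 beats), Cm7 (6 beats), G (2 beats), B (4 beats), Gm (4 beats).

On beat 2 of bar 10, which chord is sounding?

Beat 2 of bar 10 is beat (10−1)×2 + 2 = 20 overall.
Running totals: Gadd9 ends at 2, C#sus4 ends at 4, D6 ends at 6, Bmaj7 ends at 9, Fm7 ends at 11, A6 ends at 14, Cm7 ends at 20.
Beat 20 falls within Cm7.

Cm7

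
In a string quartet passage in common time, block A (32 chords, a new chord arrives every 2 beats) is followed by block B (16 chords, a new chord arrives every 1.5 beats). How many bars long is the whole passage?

22 bars

A: 32 × 2 = 64 beats = 16 bars.
B: 16 × 1.5 = 24 beats = 6 bars.
Total: 16 + 6 = 22 bars.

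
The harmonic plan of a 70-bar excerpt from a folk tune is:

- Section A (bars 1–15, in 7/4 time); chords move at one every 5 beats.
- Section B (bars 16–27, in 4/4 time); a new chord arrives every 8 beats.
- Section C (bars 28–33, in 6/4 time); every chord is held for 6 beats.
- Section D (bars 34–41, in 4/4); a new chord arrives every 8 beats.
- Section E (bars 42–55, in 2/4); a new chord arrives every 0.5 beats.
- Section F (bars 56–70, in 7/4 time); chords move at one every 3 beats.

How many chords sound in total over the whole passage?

128 chords

A: 15·7 = 105 beats, 105/5 = 21 chords.
B: 12·4 = 48 beats, 48/8 = 6 chords.
C: 6·6 = 36 beats, 36/6 = 6 chords.
D: 8·4 = 32 beats, 32/8 = 4 chords.
E: 14·2 = 28 beats, 28/0.5 = 56 chords.
F: 15·7 = 105 beats, 105/3 = 35 chords.
Total: 21 + 6 + 6 + 4 + 56 + 35 = 128.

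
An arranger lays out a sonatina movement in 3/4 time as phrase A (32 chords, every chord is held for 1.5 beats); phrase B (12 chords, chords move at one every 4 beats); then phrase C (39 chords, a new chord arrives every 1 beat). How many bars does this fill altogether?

45 bars

A: 32 × 1.5 = 48 beats = 16 bars.
B: 12 × 4 = 48 beats = 16 bars.
C: 39 × 1 = 39 beats = 13 bars.
Total: 16 + 16 + 13 = 45 bars.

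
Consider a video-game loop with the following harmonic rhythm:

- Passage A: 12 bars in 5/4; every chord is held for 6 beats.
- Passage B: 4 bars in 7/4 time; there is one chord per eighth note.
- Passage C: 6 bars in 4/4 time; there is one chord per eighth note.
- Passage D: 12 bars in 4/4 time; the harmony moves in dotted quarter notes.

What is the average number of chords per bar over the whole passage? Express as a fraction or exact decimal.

73/17 chords per bar

A: 12 × 5 = 60 beats ÷ 6 = 10 chords.
B: 4 × 7 = 28 beats ÷ 0.5 = 56 chords.
C: 6 × 4 = 24 beats ÷ 0.5 = 48 chords.
D: 12 × 4 = 48 beats ÷ 1.5 = 32 chords.
Overall: 146 chords over 34 bars → 146/34 = 73/17 chords per bar.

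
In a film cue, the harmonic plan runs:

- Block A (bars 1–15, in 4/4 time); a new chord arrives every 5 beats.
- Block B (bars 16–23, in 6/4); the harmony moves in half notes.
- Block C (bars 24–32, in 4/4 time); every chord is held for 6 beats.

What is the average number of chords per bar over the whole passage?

21/16 chords per bar

A: 15 bars of 4 beats is 60 beats; at 5 beats each that's 12 chords.
B: 8 bars of 6 beats is 48 beats; at 2 beats each that's 24 chords.
C: 9 bars of 4 beats is 36 beats; at 6 beats each that's 6 chords.
Overall: 42 chords over 32 bars → 42/32 = 21/16 chords per bar.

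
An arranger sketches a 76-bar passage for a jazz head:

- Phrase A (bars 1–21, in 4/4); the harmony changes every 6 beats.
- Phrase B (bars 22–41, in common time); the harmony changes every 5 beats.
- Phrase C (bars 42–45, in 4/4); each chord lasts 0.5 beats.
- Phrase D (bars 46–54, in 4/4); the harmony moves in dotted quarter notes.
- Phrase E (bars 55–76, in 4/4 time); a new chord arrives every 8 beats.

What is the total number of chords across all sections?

97 chords

A: 21·4 = 84 beats, 84/6 = 14 chords.
B: 20·4 = 80 beats, 80/5 = 16 chords.
C: 4·4 = 16 beats, 16/0.5 = 32 chords.
D: 9·4 = 36 beats, 36/1.5 = 24 chords.
E: 22·4 = 88 beats, 88/8 = 11 chords.
Total: 14 + 16 + 32 + 24 + 11 = 97.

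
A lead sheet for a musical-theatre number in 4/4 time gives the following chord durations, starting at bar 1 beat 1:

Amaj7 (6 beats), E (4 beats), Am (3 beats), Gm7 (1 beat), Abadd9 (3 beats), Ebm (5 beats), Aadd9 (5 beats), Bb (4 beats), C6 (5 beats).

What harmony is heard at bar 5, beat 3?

Beat 3 of bar 5 is beat (5−1)×4 + 3 = 19 overall.
Running totals: Amaj7 ends at 6, E ends at 10, Am ends at 13, Gm7 ends at 14, Abadd9 ends at 17, Ebm ends at 22.
Beat 19 falls within Ebm.

Ebm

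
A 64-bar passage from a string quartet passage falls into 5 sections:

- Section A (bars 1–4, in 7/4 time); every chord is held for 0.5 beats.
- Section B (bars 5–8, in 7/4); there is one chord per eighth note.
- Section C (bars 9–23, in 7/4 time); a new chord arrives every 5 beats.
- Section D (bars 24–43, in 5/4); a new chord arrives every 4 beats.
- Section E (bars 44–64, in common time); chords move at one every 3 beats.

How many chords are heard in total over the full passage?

A: 4 bars × 7 beats = 28 beats; 0.5 beats/chord → 56 chords.
B: 4 bars × 7 beats = 28 beats; 0.5 beats/chord → 56 chords.
C: 15 bars × 7 beats = 105 beats; 5 beats/chord → 21 chords.
D: 20 bars × 5 beats = 100 beats; 4 beats/chord → 25 chords.
E: 21 bars × 4 beats = 84 beats; 3 beats/chord → 28 chords.
Total: 56 + 56 + 21 + 25 + 28 = 186.

186 chords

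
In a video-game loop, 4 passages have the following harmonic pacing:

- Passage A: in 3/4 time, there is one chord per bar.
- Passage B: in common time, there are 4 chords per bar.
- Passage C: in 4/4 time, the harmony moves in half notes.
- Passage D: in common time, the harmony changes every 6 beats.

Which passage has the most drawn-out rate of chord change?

A: each chord is 3 beats in 3/4, so 1 per bar.
B: each chord is 1 beat in 4/4, so 4 per bar.
C: each chord is 2 beats in 4/4, so 2 per bar.
D: each chord is 6 beats in 4/4, so 2/3 per bar.
Slowest is D at 2/3 chords/bar.

Passage D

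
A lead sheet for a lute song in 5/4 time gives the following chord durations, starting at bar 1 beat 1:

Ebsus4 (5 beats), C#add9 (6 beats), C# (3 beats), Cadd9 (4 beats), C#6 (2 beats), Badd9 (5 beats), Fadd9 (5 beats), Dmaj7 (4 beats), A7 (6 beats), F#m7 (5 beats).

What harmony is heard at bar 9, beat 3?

Beat 3 of bar 9 is beat (9−1)×5 + 3 = 43 overall.
Running totals: Ebsus4 ends at 5, C#add9 ends at 11, C# ends at 14, Cadd9 ends at 18, C#6 ends at 20, Badd9 ends at 25, Fadd9 ends at 30, Dmaj7 ends at 34, A7 ends at 40, F#m7 ends at 45.
Beat 43 falls within F#m7.

F#m7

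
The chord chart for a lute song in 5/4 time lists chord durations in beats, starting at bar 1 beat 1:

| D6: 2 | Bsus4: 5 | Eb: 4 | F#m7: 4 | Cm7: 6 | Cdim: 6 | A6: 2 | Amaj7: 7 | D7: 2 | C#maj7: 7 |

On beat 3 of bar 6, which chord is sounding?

Beat 3 of bar 6 is beat (6−1)×5 + 3 = 28 overall.
Running totals: D6 ends at 2, Bsus4 ends at 7, Eb ends at 11, F#m7 ends at 15, Cm7 ends at 21, Cdim ends at 27, A6 ends at 29.
Beat 28 falls within A6.

A6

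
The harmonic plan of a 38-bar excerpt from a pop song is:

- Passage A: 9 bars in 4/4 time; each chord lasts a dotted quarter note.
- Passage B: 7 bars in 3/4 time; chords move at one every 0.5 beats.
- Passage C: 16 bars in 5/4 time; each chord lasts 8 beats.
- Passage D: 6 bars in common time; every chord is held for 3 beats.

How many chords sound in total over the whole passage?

A: 9·4 = 36 beats, 36/1.5 = 24 chords.
B: 7·3 = 21 beats, 21/0.5 = 42 chords.
C: 16·5 = 80 beats, 80/8 = 10 chords.
D: 6·4 = 24 beats, 24/3 = 8 chords.
Total: 24 + 42 + 10 + 8 = 84.

84 chords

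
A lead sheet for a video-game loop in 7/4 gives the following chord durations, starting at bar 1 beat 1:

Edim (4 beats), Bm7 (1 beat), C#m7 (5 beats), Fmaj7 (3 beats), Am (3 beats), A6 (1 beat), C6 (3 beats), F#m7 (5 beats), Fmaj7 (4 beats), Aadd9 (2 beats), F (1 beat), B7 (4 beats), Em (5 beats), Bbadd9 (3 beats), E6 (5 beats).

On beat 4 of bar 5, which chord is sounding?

Beat 4 of bar 5 is beat (5−1)×7 + 4 = 32 overall.
Running totals: Edim ends at 4, Bm7 ends at 5, C#m7 ends at 10, Fmaj7 ends at 13, Am ends at 16, A6 ends at 17, C6 ends at 20, F#m7 ends at 25, Fmaj7 ends at 29, Aadd9 ends at 31, F ends at 32.
Beat 32 falls within F.

F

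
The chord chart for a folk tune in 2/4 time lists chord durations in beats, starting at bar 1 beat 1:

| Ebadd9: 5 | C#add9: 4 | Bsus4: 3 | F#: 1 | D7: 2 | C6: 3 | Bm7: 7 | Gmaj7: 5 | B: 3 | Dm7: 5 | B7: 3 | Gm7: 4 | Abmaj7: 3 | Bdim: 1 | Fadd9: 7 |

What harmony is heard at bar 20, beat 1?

Beat 1 of bar 20 is beat (20−1)×2 + 1 = 39 overall.
Running totals: Ebadd9 ends at 5, C#add9 ends at 9, Bsus4 ends at 12, F# ends at 13, D7 ends at 15, C6 ends at 18, Bm7 ends at 25, Gmaj7 ends at 30, B ends at 33, Dm7 ends at 38, B7 ends at 41.
Beat 39 falls within B7.

B7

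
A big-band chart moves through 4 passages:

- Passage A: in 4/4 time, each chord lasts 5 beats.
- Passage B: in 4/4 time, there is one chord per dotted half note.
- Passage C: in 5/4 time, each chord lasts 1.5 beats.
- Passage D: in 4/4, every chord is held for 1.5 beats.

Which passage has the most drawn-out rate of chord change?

Passage A

A: 4 beats/bar ÷ 5 beats/chord = 0.8 chords/bar.
B: 4 beats/bar ÷ 3 beats/chord = 4/3 chords/bar.
C: 5 beats/bar ÷ 1.5 beats/chord = 10/3 chords/bar.
D: 4 beats/bar ÷ 1.5 beats/chord = 8/3 chords/bar.
Slowest is A at 0.8 chords/bar.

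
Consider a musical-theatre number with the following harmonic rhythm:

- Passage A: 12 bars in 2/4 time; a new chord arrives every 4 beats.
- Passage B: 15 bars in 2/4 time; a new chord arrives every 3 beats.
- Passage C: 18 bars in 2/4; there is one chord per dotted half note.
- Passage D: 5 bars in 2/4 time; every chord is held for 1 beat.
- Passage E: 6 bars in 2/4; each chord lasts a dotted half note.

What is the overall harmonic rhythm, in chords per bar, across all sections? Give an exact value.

0.75 chords per bar

A: 12 bars of 2 beats is 24 beats; at 4 beats each that's 6 chords.
B: 15 bars of 2 beats is 30 beats; at 3 beats each that's 10 chords.
C: 18 bars of 2 beats is 36 beats; at 3 beats each that's 12 chords.
D: 5 bars of 2 beats is 10 beats; at 1 beat each that's 10 chords.
E: 6 bars of 2 beats is 12 beats; at 3 beats each that's 4 chords.
Overall: 42 chords over 56 bars → 42/56 = 0.75 chords per bar.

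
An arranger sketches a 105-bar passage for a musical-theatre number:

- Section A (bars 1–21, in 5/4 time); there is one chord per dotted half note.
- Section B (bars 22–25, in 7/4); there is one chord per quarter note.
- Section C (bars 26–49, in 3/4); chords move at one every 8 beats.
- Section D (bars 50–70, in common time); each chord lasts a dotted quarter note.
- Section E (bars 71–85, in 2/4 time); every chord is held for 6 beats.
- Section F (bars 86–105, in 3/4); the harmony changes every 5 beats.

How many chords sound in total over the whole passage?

145 chords

A: 21 bars × 5 beats = 105 beats; 3 beats/chord → 35 chords.
B: 4 bars × 7 beats = 28 beats; 1 beat/chord → 28 chords.
C: 24 bars × 3 beats = 72 beats; 8 beats/chord → 9 chords.
D: 21 bars × 4 beats = 84 beats; 1.5 beats/chord → 56 chords.
E: 15 bars × 2 beats = 30 beats; 6 beats/chord → 5 chords.
F: 20 bars × 3 beats = 60 beats; 5 beats/chord → 12 chords.
Total: 35 + 28 + 9 + 56 + 5 + 12 = 145.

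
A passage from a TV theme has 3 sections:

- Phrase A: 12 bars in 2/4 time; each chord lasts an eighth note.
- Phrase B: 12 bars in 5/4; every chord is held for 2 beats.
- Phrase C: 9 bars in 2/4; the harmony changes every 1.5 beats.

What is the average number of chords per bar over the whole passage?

30/11 chords per bar

A: 12 bars of 2 beats is 24 beats; at 0.5 beats each that's 48 chords.
B: 12 bars of 5 beats is 60 beats; at 2 beats each that's 30 chords.
C: 9 bars of 2 beats is 18 beats; at 1.5 beats each that's 12 chords.
Overall: 90 chords over 33 bars → 90/33 = 30/11 chords per bar.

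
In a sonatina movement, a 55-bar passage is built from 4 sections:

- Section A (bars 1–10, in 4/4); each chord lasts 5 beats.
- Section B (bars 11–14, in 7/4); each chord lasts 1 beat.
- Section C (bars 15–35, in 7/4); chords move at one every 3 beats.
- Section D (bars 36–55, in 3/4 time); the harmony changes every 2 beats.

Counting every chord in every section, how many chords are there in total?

A: 10·4 = 40 beats, 40/5 = 8 chords.
B: 4·7 = 28 beats, 28/1 = 28 chords.
C: 21·7 = 147 beats, 147/3 = 49 chords.
D: 20·3 = 60 beats, 60/2 = 30 chords.
Total: 8 + 28 + 49 + 30 = 115.

115 chords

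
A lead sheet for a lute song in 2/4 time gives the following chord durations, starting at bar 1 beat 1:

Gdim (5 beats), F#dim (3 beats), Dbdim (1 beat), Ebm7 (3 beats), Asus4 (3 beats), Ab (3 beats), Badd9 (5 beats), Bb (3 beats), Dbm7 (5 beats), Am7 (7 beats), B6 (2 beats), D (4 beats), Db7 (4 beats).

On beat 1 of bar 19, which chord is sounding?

Beat 1 of bar 19 is beat (19−1)×2 + 1 = 37 overall.
Running totals: Gdim ends at 5, F#dim ends at 8, Dbdim ends at 9, Ebm7 ends at 12, Asus4 ends at 15, Ab ends at 18, Badd9 ends at 23, Bb ends at 26, Dbm7 ends at 31, Am7 ends at 38.
Beat 37 falls within Am7.

Am7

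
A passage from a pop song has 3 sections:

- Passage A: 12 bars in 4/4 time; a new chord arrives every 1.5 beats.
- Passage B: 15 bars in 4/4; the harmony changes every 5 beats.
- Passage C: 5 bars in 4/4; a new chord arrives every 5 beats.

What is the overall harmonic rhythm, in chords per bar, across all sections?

1.5 chords per bar

A: 12 bars of 4 beats is 48 beats; at 1.5 beats each that's 32 chords.
B: 15 bars of 4 beats is 60 beats; at 5 beats each that's 12 chords.
C: 5 bars of 4 beats is 20 beats; at 5 beats each that's 4 chords.
Overall: 48 chords over 32 bars → 48/32 = 1.5 chords per bar.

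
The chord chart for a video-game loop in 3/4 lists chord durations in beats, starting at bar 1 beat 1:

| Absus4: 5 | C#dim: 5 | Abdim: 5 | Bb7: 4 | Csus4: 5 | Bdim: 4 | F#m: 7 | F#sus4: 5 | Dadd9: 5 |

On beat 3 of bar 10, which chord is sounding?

F#m

Beat 3 of bar 10 is beat (10−1)×3 + 3 = 30 overall.
Running totals: Absus4 ends at 5, C#dim ends at 10, Abdim ends at 15, Bb7 ends at 19, Csus4 ends at 24, Bdim ends at 28, F#m ends at 35.
Beat 30 falls within F#m.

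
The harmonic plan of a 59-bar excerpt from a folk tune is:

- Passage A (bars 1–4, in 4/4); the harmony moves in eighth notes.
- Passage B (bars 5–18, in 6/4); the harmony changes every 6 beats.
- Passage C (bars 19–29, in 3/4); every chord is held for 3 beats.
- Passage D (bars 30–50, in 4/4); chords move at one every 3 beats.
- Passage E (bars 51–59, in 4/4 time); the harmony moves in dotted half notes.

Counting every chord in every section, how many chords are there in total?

A: 4 bars × 4 beats = 16 beats; 0.5 beats/chord → 32 chords.
B: 14 bars × 6 beats = 84 beats; 6 beats/chord → 14 chords.
C: 11 bars × 3 beats = 33 beats; 3 beats/chord → 11 chords.
D: 21 bars × 4 beats = 84 beats; 3 beats/chord → 28 chords.
E: 9 bars × 4 beats = 36 beats; 3 beats/chord → 12 chords.
Total: 32 + 14 + 11 + 28 + 12 = 97.

97 chords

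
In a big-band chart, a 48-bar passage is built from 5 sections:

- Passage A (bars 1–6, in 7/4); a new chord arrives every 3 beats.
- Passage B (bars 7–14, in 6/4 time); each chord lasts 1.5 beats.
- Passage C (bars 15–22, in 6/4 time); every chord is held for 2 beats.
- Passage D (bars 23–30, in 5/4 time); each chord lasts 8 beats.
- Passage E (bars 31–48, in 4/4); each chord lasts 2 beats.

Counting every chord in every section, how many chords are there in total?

A: 6·7 = 42 beats, 42/3 = 14 chords.
B: 8·6 = 48 beats, 48/1.5 = 32 chords.
C: 8·6 = 48 beats, 48/2 = 24 chords.
D: 8·5 = 40 beats, 40/8 = 5 chords.
E: 18·4 = 72 beats, 72/2 = 36 chords.
Total: 14 + 32 + 24 + 5 + 36 = 111.

111 chords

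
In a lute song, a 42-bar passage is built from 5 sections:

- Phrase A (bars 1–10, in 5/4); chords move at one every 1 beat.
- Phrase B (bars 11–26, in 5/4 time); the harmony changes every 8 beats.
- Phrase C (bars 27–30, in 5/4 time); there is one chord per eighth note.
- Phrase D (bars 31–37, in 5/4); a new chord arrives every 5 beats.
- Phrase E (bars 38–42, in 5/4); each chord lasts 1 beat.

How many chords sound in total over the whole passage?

132 chords

A has 50 beats and chords last 1 each, so 50 chords.
B has 80 beats and chords last 8 each, so 10 chords.
C has 20 beats and chords last 0.5 each, so 40 chords.
D has 35 beats and chords last 5 each, so 7 chords.
E has 25 beats and chords last 1 each, so 25 chords.
Total: 50 + 10 + 40 + 7 + 25 = 132.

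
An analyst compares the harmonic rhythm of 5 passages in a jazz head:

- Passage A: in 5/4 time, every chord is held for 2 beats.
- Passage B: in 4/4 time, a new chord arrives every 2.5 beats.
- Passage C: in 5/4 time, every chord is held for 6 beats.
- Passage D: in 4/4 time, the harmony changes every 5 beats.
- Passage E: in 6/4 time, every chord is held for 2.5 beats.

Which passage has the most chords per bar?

Passage A

A: each chord is 2 beats in 5/4, so 2.5 per bar.
B: each chord is 2.5 beats in 4/4, so 1.6 per bar.
C: each chord is 6 beats in 5/4, so 5/6 per bar.
D: each chord is 5 beats in 4/4, so 0.8 per bar.
E: each chord is 2.5 beats in 6/4, so 2.4 per bar.
Fastest is A at 2.5 chords/bar.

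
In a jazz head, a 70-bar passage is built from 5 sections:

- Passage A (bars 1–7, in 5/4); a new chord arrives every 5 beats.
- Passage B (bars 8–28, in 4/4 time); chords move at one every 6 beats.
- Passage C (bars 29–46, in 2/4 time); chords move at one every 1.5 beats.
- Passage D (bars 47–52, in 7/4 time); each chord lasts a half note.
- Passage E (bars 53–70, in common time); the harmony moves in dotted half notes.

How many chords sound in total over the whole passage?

90 chords

A: 7 bars × 5 beats = 35 beats; 5 beats/chord → 7 chords.
B: 21 bars × 4 beats = 84 beats; 6 beats/chord → 14 chords.
C: 18 bars × 2 beats = 36 beats; 1.5 beats/chord → 24 chords.
D: 6 bars × 7 beats = 42 beats; 2 beats/chord → 21 chords.
E: 18 bars × 4 beats = 72 beats; 3 beats/chord → 24 chords.
Total: 7 + 14 + 24 + 21 + 24 = 90.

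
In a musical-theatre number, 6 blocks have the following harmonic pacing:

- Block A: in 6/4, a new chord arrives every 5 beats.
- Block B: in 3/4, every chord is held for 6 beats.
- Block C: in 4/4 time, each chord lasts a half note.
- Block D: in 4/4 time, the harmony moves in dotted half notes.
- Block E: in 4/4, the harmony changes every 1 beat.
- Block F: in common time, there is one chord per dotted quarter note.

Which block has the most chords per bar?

A: each chord is 5 beats in 6/4, so 1.2 per bar.
B: each chord is 6 beats in 3/4, so 0.5 per bar.
C: each chord is 2 beats in 4/4, so 2 per bar.
D: each chord is 3 beats in 4/4, so 4/3 per bar.
E: each chord is 1 beat in 4/4, so 4 per bar.
F: each chord is 1.5 beats in 4/4, so 8/3 per bar.
Fastest is E at 4 chords/bar.

Block E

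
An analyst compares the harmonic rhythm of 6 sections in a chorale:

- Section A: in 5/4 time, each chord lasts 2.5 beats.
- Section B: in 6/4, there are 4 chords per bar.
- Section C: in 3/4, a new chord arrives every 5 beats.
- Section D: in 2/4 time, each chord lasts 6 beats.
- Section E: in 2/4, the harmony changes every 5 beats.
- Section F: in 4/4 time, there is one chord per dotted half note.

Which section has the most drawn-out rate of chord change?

Section D

A: 5/2.5 = 2 chords/bar.
B: 6/1.5 = 4 chords/bar.
C: 3/5 = 0.6 chords/bar.
D: 2/6 = 1/3 chords/bar.
E: 2/5 = 0.4 chords/bar.
F: 4/3 = 4/3 chords/bar.
Slowest is D at 1/3 chords/bar.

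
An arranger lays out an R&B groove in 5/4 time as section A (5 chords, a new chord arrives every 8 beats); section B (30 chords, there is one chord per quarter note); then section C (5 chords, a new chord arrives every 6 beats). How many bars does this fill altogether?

A: 5 × 8 = 40 beats = 8 bars.
B: 30 × 1 = 30 beats = 6 bars.
C: 5 × 6 = 30 beats = 6 bars.
Total: 8 + 6 + 6 = 20 bars.

20 bars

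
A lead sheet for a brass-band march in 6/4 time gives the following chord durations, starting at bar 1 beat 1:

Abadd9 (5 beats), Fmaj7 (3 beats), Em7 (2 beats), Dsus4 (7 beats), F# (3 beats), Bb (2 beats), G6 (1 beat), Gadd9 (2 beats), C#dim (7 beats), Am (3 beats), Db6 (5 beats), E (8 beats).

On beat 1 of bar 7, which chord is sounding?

Db6

Beat 1 of bar 7 is beat (7−1)×6 + 1 = 37 overall.
Running totals: Abadd9 ends at 5, Fmaj7 ends at 8, Em7 ends at 10, Dsus4 ends at 17, F# ends at 20, Bb ends at 22, G6 ends at 23, Gadd9 ends at 25, C#dim ends at 32, Am ends at 35, Db6 ends at 40.
Beat 37 falls within Db6.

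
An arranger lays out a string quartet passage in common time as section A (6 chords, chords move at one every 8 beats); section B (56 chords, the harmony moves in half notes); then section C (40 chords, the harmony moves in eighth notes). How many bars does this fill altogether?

45 bars

A: 6 × 8 = 48 beats = 12 bars.
B: 56 × 2 = 112 beats = 28 bars.
C: 40 × 0.5 = 20 beats = 5 bars.
Total: 12 + 28 + 5 = 45 bars.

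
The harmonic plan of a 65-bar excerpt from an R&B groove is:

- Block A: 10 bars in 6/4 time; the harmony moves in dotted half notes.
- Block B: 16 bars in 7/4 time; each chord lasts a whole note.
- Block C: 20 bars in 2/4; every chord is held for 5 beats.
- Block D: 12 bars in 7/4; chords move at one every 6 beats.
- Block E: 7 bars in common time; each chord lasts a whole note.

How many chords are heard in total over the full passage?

77 chords

A has 60 beats and chords last 3 each, so 20 chords.
B has 112 beats and chords last 4 each, so 28 chords.
C has 40 beats and chords last 5 each, so 8 chords.
D has 84 beats and chords last 6 each, so 14 chords.
E has 28 beats and chords last 4 each, so 7 chords.
Total: 20 + 28 + 8 + 14 + 7 = 77.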